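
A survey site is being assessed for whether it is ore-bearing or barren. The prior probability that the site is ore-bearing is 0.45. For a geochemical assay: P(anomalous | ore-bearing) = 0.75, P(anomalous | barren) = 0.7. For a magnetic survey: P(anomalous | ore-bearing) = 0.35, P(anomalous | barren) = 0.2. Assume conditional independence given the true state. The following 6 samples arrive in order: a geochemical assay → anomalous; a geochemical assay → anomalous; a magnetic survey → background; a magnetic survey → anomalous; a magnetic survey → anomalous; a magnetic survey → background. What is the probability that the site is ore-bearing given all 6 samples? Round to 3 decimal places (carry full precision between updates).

Each posterior becomes the prior for the next update.
After a geochemical assay='anomalous': P(ore) = 0.75·0.4500 / (0.75·0.4500 + 0.7·0.5500) ≈ 0.4671
After a geochemical assay='anomalous': P(ore) = 0.75·0.4671 / (0.75·0.4671 + 0.7·0.5329) ≈ 0.4843
After a magnetic survey='background': P(ore) = 0.65·0.4843 / (0.65·0.4843 + 0.8·0.5157) ≈ 0.4328
After a magnetic survey='anomalous': P(ore) = 0.35·0.4328 / (0.35·0.4328 + 0.2·0.5672) ≈ 0.5718
After a magnetic survey='anomalous': P(ore) = 0.35·0.5718 / (0.35·0.5718 + 0.2·0.4282) ≈ 0.7003
After a magnetic survey='background': P(ore) = 0.65·0.7003 / (0.65·0.7003 + 0.8·0.2997) ≈ 0.6550

0.655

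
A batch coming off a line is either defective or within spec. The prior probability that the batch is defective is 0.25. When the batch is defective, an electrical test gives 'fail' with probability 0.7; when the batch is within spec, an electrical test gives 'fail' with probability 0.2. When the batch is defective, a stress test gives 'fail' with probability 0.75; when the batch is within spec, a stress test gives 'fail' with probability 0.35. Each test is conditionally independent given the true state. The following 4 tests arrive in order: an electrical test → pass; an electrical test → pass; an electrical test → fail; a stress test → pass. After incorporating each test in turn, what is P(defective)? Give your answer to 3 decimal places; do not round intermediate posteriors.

0.059

After an electrical test='pass': P(defective) = 0.3·0.2500 / (0.3·0.2500 + 0.8·0.7500) ≈ 0.1111
After an electrical test='pass': P(defective) = 0.3·0.1111 / (0.3·0.1111 + 0.8·0.8889) ≈ 0.0448
After an electrical test='fail': P(defective) = 0.7·0.0448 / (0.7·0.0448 + 0.2·0.9552) ≈ 0.1409
After a stress test='pass': P(defective) = 0.25·0.1409 / (0.25·0.1409 + 0.65·0.8591) ≈ 0.0594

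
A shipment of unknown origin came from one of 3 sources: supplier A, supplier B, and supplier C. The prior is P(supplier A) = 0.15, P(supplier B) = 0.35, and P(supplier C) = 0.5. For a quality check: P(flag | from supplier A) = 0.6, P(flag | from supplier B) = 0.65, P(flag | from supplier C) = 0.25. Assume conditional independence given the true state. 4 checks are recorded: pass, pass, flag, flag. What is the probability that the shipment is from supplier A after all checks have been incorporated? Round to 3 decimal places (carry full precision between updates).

After 'pass': normaliser = 0.4·0.1500 + 0.35·0.3500 + 0.75·0.5000; P(supplier A) ≈ 0.1076, P(supplier B) ≈ 0.2197, P(supplier C) ≈ 0.6726
After 'pass': normaliser = 0.4·0.1076 + 0.35·0.2197 + 0.75·0.6726; P(supplier A) ≈ 0.0689, P(supplier B) ≈ 0.1232, P(supplier C) ≈ 0.8079
After 'flag': normaliser = 0.6·0.0689 + 0.65·0.1232 + 0.25·0.8079; P(supplier A) ≈ 0.1279, P(supplier B) ≈ 0.2475, P(supplier C) ≈ 0.6245
After 'flag': normaliser = 0.6·0.1279 + 0.65·0.2475 + 0.25·0.6245; P(supplier A) ≈ 0.1949, P(supplier B) ≈ 0.4086, P(supplier C) ≈ 0.3965

0.195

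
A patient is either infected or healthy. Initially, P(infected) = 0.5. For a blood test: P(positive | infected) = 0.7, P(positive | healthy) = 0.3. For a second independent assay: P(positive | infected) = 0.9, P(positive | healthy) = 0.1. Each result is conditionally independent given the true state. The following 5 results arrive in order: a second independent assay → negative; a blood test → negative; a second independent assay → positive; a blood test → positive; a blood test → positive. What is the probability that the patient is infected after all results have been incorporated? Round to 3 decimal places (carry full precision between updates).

0.700

After a second independent assay='negative': P(infected) = 0.1·0.5000 / (0.1·0.5000 + 0.9·0.5000) ≈ 0.1000
After a blood test='negative': P(infected) = 0.3·0.1000 / (0.3·0.1000 + 0.7·0.9000) ≈ 0.0455
After a second independent assay='positive': P(infected) = 0.9·0.0455 / (0.9·0.0455 + 0.1·0.9545) ≈ 0.3000
After a blood test='positive': P(infected) = 0.7·0.3000 / (0.7·0.3000 + 0.3·0.7000) ≈ 0.5000
After a blood test='positive': P(infected) = 0.7·0.5000 / (0.7·0.5000 + 0.3·0.5000) ≈ 0.7000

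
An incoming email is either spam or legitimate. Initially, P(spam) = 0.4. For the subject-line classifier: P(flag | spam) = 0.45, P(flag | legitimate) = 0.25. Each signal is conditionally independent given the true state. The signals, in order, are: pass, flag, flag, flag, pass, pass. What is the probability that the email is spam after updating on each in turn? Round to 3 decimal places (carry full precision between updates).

0.605

After 'pass': P(spam) = 0.55·0.4000 / (0.55·0.4000 + 0.75·0.6000) ≈ 0.3284
After 'flag': P(spam) = 0.45·0.3284 / (0.45·0.3284 + 0.25·0.6716) ≈ 0.4681
After 'flag': P(spam) = 0.45·0.4681 / (0.45·0.4681 + 0.25·0.5319) ≈ 0.6130
After 'flag': P(spam) = 0.45·0.6130 / (0.45·0.6130 + 0.25·0.3870) ≈ 0.7403
After 'pass': P(spam) = 0.55·0.7403 / (0.55·0.7403 + 0.75·0.2597) ≈ 0.6765
After 'pass': P(spam) = 0.55·0.6765 / (0.55·0.6765 + 0.75·0.3235) ≈ 0.6053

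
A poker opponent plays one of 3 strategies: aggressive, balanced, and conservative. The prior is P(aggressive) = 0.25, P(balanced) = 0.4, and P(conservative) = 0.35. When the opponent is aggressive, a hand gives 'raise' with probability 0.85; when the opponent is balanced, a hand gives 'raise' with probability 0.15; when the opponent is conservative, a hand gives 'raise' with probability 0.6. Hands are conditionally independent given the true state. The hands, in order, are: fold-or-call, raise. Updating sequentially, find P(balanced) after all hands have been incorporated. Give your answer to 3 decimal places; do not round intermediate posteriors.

After 'fold-or-call': normaliser = 0.15·0.2500 + 0.85·0.4000 + 0.4·0.3500; P(aggressive) ≈ 0.0725, P(balanced) ≈ 0.6570, P(conservative) ≈ 0.2705
After 'raise': normaliser = 0.85·0.0725 + 0.15·0.6570 + 0.6·0.2705; P(aggressive) ≈ 0.1910, P(balanced) ≈ 0.3056, P(conservative) ≈ 0.5034

0.306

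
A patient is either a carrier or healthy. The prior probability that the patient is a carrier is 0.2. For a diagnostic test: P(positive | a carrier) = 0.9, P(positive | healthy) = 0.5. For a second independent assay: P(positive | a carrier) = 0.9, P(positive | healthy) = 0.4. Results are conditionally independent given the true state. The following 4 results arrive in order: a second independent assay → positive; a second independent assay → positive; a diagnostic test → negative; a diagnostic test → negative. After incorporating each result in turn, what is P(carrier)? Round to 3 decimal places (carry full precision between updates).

0.048

After a second independent assay='positive': P(carrier) = 0.9·0.2000 / (0.9·0.2000 + 0.4·0.8000) ≈ 0.3600
After a second independent assay='positive': P(carrier) = 0.9·0.3600 / (0.9·0.3600 + 0.4·0.6400) ≈ 0.5586
After a diagnostic test='negative': P(carrier) = 0.1·0.5586 / (0.1·0.5586 + 0.5·0.4414) ≈ 0.2020
After a diagnostic test='negative': P(carrier) = 0.1·0.2020 / (0.1·0.2020 + 0.5·0.7980) ≈ 0.0482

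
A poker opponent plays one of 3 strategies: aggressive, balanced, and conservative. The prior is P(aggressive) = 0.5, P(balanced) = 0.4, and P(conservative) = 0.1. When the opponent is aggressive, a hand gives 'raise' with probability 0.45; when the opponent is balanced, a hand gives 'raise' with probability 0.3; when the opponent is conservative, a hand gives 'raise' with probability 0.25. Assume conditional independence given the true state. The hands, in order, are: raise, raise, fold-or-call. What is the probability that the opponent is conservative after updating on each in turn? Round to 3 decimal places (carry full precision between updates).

After 'raise': normaliser = 0.45·0.5000 + 0.3·0.4000 + 0.25·0.1000; P(aggressive) ≈ 0.6081, P(balanced) ≈ 0.3243, P(conservative) ≈ 0.0676
After 'raise': normaliser = 0.45·0.6081 + 0.3·0.3243 + 0.25·0.0676; P(aggressive) ≈ 0.7056, P(balanced) ≈ 0.2509, P(conservative) ≈ 0.0436
After 'fold-or-call': normaliser = 0.55·0.7056 + 0.7·0.2509 + 0.75·0.0436; P(aggressive) ≈ 0.6507, P(balanced) ≈ 0.2945, P(conservative) ≈ 0.0548

0.055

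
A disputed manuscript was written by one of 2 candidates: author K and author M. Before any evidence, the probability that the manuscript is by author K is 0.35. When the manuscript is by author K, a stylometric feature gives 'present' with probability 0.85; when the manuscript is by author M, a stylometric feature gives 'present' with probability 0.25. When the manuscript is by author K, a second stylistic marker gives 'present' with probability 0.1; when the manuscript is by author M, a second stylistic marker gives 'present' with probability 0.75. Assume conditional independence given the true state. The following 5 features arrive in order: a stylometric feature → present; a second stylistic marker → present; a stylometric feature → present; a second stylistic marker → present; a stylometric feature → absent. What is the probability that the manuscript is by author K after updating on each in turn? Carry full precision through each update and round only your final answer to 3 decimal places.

After a stylometric feature='present': P(author K) = 0.85·0.3500 / (0.85·0.3500 + 0.25·0.6500) ≈ 0.6467
After a second stylistic marker='present': P(author K) = 0.1·0.6467 / (0.1·0.6467 + 0.75·0.3533) ≈ 0.1962
After a stylometric feature='present': P(author K) = 0.85·0.1962 / (0.85·0.1962 + 0.25·0.8038) ≈ 0.4535
After a second stylistic marker='present': P(author K) = 0.1·0.4535 / (0.1·0.4535 + 0.75·0.5465) ≈ 0.0996
After a stylometric feature='absent': P(author K) = 0.15·0.0996 / (0.15·0.0996 + 0.75·0.9004) ≈ 0.0217

0.022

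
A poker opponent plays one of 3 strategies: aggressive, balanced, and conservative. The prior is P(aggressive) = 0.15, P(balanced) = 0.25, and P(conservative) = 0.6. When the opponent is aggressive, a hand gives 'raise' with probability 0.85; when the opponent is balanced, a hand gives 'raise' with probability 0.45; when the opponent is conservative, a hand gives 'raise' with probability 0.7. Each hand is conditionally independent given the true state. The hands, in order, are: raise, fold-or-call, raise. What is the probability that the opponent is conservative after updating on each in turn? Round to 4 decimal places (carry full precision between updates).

Each posterior becomes the prior for the next update.
After 'raise': normaliser = 0.85·0.1500 + 0.45·0.2500 + 0.7·0.6000; P(aggressive) ≈ 0.1932, P(balanced) ≈ 0.1705, P(conservative) ≈ 0.6364
After 'fold-or-call': normaliser = 0.15·0.1932 + 0.55·0.1705 + 0.3·0.6364; P(aggressive) ≈ 0.0924, P(balanced) ≈ 0.2989, P(conservative) ≈ 0.6087
After 'raise': normaliser = 0.85·0.0924 + 0.45·0.2989 + 0.7·0.6087; P(aggressive) ≈ 0.1229, P(balanced) ≈ 0.2105, P(conservative) ≈ 0.6667

0.6667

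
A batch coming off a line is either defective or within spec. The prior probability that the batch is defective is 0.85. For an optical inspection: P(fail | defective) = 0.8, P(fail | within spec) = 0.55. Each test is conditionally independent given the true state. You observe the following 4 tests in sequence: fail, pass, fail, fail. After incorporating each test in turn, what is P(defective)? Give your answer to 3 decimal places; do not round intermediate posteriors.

0.886

After 'fail': P(defective) = 0.8·0.8500 / (0.8·0.8500 + 0.55·0.1500) ≈ 0.8918
After 'pass': P(defective) = 0.2·0.8918 / (0.2·0.8918 + 0.45·0.1082) ≈ 0.7856
After 'fail': P(defective) = 0.8·0.7856 / (0.8·0.7856 + 0.55·0.2144) ≈ 0.8420
After 'fail': P(defective) = 0.8·0.8420 / (0.8·0.8420 + 0.55·0.1580) ≈ 0.8857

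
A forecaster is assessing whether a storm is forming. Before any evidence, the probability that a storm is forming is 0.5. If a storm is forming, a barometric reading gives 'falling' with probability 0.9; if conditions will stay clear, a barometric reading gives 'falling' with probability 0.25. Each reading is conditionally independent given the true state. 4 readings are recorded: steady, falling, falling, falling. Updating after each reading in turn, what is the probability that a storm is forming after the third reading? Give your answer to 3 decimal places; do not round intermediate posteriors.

0.633

Apply Bayes' rule sequentially, carrying P(storm) forward.
After 'steady': P(storm) = 0.1·0.5000 / (0.1·0.5000 + 0.75·0.5000) ≈ 0.1176
After 'falling': P(storm) = 0.9·0.1176 / (0.9·0.1176 + 0.25·0.8824) ≈ 0.3243
After 'falling': P(storm) = 0.9·0.3243 / (0.9·0.3243 + 0.25·0.6757) ≈ 0.6334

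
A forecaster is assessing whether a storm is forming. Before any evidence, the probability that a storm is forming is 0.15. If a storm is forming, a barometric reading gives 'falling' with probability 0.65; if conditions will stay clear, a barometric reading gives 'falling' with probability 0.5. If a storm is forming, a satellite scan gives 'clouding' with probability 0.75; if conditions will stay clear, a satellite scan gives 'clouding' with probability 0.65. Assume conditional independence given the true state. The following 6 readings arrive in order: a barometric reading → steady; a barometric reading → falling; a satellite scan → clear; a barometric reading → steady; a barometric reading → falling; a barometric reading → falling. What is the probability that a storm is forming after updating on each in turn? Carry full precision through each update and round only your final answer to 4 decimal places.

0.1195

Each posterior becomes the prior for the next update.
After a barometric reading='steady': P(storm) = 0.35·0.1500 / (0.35·0.1500 + 0.5·0.8500) ≈ 0.1099
After a barometric reading='falling': P(storm) = 0.65·0.1099 / (0.65·0.1099 + 0.5·0.8901) ≈ 0.1384
After a satellite scan='clear': P(storm) = 0.25·0.1384 / (0.25·0.1384 + 0.35·0.8616) ≈ 0.1029
After a barometric reading='steady': P(storm) = 0.35·0.1029 / (0.35·0.1029 + 0.5·0.8971) ≈ 0.0743
After a barometric reading='falling': P(storm) = 0.65·0.0743 / (0.65·0.0743 + 0.5·0.9257) ≈ 0.0945
After a barometric reading='falling': P(storm) = 0.65·0.0945 / (0.65·0.0945 + 0.5·0.9055) ≈ 0.1195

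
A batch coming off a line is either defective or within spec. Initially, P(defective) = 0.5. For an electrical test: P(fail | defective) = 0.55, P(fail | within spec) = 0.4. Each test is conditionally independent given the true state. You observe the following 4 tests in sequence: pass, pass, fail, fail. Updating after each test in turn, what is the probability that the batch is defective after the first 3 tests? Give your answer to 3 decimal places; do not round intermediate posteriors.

0.436

Apply Bayes' rule sequentially, carrying P(defective) forward.
After 'pass': P(defective) = 0.45·0.5000 / (0.45·0.5000 + 0.6·0.5000) ≈ 0.4286
After 'pass': P(defective) = 0.45·0.4286 / (0.45·0.4286 + 0.6·0.5714) ≈ 0.3600
After 'fail': P(defective) = 0.55·0.3600 / (0.55·0.3600 + 0.4·0.6400) ≈ 0.4361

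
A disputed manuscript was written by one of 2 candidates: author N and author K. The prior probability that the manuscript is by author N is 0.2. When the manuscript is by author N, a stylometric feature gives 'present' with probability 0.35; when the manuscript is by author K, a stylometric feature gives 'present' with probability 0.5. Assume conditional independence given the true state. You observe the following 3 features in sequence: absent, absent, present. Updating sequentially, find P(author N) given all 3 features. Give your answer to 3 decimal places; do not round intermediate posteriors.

0.228

After 'absent': P(author N) = 0.65·0.2000 / (0.65·0.2000 + 0.5·0.8000) ≈ 0.2453
After 'absent': P(author N) = 0.65·0.2453 / (0.65·0.2453 + 0.5·0.7547) ≈ 0.2970
After 'present': P(author N) = 0.35·0.2970 / (0.35·0.2970 + 0.5·0.7030) ≈ 0.2282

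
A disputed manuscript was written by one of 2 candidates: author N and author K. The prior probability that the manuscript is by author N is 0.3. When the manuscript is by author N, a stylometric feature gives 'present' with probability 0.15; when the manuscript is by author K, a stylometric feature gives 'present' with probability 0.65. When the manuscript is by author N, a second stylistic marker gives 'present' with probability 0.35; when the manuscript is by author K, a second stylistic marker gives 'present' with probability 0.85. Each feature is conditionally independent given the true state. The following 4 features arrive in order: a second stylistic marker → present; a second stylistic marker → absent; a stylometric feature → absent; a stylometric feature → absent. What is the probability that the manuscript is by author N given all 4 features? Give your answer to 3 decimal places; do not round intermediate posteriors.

After a second stylistic marker='present': P(author N) = 0.35·0.3000 / (0.35·0.3000 + 0.85·0.7000) ≈ 0.1500
After a second stylistic marker='absent': P(author N) = 0.65·0.1500 / (0.65·0.1500 + 0.15·0.8500) ≈ 0.4333
After a stylometric feature='absent': P(author N) = 0.85·0.4333 / (0.85·0.4333 + 0.35·0.5667) ≈ 0.6500
After a stylometric feature='absent': P(author N) = 0.85·0.6500 / (0.85·0.6500 + 0.35·0.3500) ≈ 0.8185

0.819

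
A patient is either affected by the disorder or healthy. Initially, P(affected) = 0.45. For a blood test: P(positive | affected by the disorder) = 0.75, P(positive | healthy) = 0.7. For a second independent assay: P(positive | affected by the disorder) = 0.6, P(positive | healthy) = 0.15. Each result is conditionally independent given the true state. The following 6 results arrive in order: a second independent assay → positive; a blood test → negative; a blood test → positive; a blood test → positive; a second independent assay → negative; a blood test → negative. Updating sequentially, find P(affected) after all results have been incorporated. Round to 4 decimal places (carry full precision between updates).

After a second independent assay='positive': P(affected) = 0.6·0.4500 / (0.6·0.4500 + 0.15·0.5500) ≈ 0.7660
After a blood test='negative': P(affected) = 0.25·0.7660 / (0.25·0.7660 + 0.3·0.2340) ≈ 0.7317
After a blood test='positive': P(affected) = 0.75·0.7317 / (0.75·0.7317 + 0.7·0.2683) ≈ 0.7450
After a blood test='positive': P(affected) = 0.75·0.7450 / (0.75·0.7450 + 0.7·0.2550) ≈ 0.7579
After a second independent assay='negative': P(affected) = 0.4·0.7579 / (0.4·0.7579 + 0.85·0.2421) ≈ 0.5957
After a blood test='negative': P(affected) = 0.25·0.5957 / (0.25·0.5957 + 0.3·0.4043) ≈ 0.5511

0.5511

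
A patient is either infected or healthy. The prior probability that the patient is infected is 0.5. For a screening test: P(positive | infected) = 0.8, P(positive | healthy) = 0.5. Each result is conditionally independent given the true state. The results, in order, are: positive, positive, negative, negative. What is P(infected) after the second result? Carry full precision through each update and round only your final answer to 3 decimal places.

After 'positive': P(infected) = 0.8·0.5000 / (0.8·0.5000 + 0.5·0.5000) ≈ 0.6154
After 'positive': P(infected) = 0.8·0.6154 / (0.8·0.6154 + 0.5·0.3846) ≈ 0.7191

0.719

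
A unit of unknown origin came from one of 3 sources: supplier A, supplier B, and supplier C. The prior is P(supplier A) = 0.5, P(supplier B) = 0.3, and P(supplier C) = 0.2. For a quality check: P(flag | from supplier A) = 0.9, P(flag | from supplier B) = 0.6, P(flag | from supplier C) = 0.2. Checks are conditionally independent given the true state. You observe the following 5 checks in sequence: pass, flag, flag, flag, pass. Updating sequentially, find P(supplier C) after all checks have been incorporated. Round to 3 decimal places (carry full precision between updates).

0.068

After 'pass': normaliser = 0.1·0.5000 + 0.4·0.3000 + 0.8·0.2000; P(supplier A) ≈ 0.1515, P(supplier B) ≈ 0.3636, P(supplier C) ≈ 0.4848
After 'flag': normaliser = 0.9·0.1515 + 0.6·0.3636 + 0.2·0.4848; P(supplier A) ≈ 0.3020, P(supplier B) ≈ 0.4832, P(supplier C) ≈ 0.2148
After 'flag': normaliser = 0.9·0.3020 + 0.6·0.4832 + 0.2·0.2148; P(supplier A) ≈ 0.4495, P(supplier B) ≈ 0.4795, P(supplier C) ≈ 0.0710
After 'flag': normaliser = 0.9·0.4495 + 0.6·0.4795 + 0.2·0.0710; P(supplier A) ≈ 0.5727, P(supplier B) ≈ 0.4072, P(supplier C) ≈ 0.0201
After 'pass': normaliser = 0.1·0.5727 + 0.4·0.4072 + 0.8·0.0201; P(supplier A) ≈ 0.2424, P(supplier B) ≈ 0.6895, P(supplier C) ≈ 0.0681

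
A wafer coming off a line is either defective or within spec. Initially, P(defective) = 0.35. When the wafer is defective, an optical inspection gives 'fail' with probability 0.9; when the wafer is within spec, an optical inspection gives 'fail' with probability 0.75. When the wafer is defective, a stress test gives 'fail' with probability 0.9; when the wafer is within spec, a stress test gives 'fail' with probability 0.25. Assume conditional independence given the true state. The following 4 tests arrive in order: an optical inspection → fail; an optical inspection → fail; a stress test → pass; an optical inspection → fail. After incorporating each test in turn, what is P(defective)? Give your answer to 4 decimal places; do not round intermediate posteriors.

0.1104

After an optical inspection='fail': P(defective) = 0.9·0.3500 / (0.9·0.3500 + 0.75·0.6500) ≈ 0.3925
After an optical inspection='fail': P(defective) = 0.9·0.3925 / (0.9·0.3925 + 0.75·0.6075) ≈ 0.4367
After a stress test='pass': P(defective) = 0.1·0.4367 / (0.1·0.4367 + 0.75·0.5633) ≈ 0.0937
After an optical inspection='fail': P(defective) = 0.9·0.0937 / (0.9·0.0937 + 0.75·0.9063) ≈ 0.1104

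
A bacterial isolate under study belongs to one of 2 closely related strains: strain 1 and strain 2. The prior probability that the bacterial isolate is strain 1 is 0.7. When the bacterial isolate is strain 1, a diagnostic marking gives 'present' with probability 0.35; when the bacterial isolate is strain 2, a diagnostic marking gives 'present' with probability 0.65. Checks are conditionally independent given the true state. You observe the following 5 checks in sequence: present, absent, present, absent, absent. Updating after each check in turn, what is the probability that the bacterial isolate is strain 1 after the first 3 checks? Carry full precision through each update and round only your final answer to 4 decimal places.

0.5568

After 'present': P(strain 1) = 0.35·0.7000 / (0.35·0.7000 + 0.65·0.3000) ≈ 0.5568
After 'absent': P(strain 1) = 0.65·0.5568 / (0.65·0.5568 + 0.35·0.4432) ≈ 0.7000
After 'present': P(strain 1) = 0.35·0.7000 / (0.35·0.7000 + 0.65·0.3000) ≈ 0.5568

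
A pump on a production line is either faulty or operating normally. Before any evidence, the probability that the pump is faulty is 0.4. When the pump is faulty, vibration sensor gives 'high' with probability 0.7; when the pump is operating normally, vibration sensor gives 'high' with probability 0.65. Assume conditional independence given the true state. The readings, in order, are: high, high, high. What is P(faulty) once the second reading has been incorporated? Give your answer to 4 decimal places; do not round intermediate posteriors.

0.4360

After 'high': P(faulty) = 0.7·0.4000 / (0.7·0.4000 + 0.65·0.6000) ≈ 0.4179
After 'high': P(faulty) = 0.7·0.4179 / (0.7·0.4179 + 0.65·0.5821) ≈ 0.4360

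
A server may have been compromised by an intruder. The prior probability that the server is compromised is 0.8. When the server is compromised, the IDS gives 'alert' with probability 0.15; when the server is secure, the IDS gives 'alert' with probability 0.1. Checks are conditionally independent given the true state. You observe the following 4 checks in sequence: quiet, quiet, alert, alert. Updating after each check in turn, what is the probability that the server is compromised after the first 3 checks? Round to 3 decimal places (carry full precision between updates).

After 'quiet': P(compromised) = 0.85·0.8000 / (0.85·0.8000 + 0.9·0.2000) ≈ 0.7907
After 'quiet': P(compromised) = 0.85·0.7907 / (0.85·0.7907 + 0.9·0.2093) ≈ 0.7811
After 'alert': P(compromised) = 0.15·0.7811 / (0.15·0.7811 + 0.1·0.2189) ≈ 0.8426

0.843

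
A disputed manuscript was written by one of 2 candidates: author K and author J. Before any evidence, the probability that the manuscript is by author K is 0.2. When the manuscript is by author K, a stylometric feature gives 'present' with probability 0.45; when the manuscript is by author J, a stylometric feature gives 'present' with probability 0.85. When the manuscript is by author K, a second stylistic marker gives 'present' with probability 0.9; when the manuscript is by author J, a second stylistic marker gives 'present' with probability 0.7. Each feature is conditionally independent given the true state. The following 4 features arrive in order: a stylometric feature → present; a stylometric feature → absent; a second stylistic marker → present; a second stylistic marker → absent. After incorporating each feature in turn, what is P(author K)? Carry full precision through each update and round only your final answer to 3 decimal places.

0.172

Each posterior becomes the prior for the next update.
After a stylometric feature='present': P(author K) = 0.45·0.2000 / (0.45·0.2000 + 0.85·0.8000) ≈ 0.1169
After a stylometric feature='absent': P(author K) = 0.55·0.1169 / (0.55·0.1169 + 0.15·0.8831) ≈ 0.3267
After a second stylistic marker='present': P(author K) = 0.9·0.3267 / (0.9·0.3267 + 0.7·0.6733) ≈ 0.3842
After a second stylistic marker='absent': P(author K) = 0.1·0.3842 / (0.1·0.3842 + 0.3·0.6158) ≈ 0.1722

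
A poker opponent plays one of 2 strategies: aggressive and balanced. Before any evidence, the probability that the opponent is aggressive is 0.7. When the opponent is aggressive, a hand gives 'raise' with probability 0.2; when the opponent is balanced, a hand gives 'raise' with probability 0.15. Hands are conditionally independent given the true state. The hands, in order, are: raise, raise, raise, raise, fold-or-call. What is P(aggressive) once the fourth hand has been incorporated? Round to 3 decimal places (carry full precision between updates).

After 'raise': P(aggressive) = 0.2·0.7000 / (0.2·0.7000 + 0.15·0.3000) ≈ 0.7568
After 'raise': P(aggressive) = 0.2·0.7568 / (0.2·0.7568 + 0.15·0.2432) ≈ 0.8058
After 'raise': P(aggressive) = 0.2·0.8058 / (0.2·0.8058 + 0.15·0.1942) ≈ 0.8469
After 'raise': P(aggressive) = 0.2·0.8469 / (0.2·0.8469 + 0.15·0.1531) ≈ 0.8806

0.881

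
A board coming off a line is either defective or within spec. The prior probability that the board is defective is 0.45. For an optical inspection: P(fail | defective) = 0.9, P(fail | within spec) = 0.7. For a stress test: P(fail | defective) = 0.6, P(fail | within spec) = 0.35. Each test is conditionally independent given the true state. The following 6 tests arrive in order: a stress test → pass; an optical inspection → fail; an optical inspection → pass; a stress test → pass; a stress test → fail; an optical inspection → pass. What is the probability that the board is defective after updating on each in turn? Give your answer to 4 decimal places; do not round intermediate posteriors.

0.0705

Apply Bayes' rule sequentially, carrying P(defective) forward.
After a stress test='pass': P(defective) = 0.4·0.4500 / (0.4·0.4500 + 0.65·0.5500) ≈ 0.3349
After an optical inspection='fail': P(defective) = 0.9·0.3349 / (0.9·0.3349 + 0.7·0.6651) ≈ 0.3930
After an optical inspection='pass': P(defective) = 0.1·0.3930 / (0.1·0.3930 + 0.3·0.6070) ≈ 0.1775
After a stress test='pass': P(defective) = 0.4·0.1775 / (0.4·0.1775 + 0.65·0.8225) ≈ 0.1172
After a stress test='fail': P(defective) = 0.6·0.1172 / (0.6·0.1172 + 0.35·0.8828) ≈ 0.1854
After an optical inspection='pass': P(defective) = 0.1·0.1854 / (0.1·0.1854 + 0.3·0.8146) ≈ 0.0705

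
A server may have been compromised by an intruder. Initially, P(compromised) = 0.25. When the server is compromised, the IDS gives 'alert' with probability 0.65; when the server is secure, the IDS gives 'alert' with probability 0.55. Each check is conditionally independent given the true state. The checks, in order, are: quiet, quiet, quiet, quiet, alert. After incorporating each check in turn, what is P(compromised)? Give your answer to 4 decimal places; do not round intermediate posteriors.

0.1260

After 'quiet': P(compromised) = 0.35·0.2500 / (0.35·0.2500 + 0.45·0.7500) ≈ 0.2059
After 'quiet': P(compromised) = 0.35·0.2059 / (0.35·0.2059 + 0.45·0.7941) ≈ 0.1678
After 'quiet': P(compromised) = 0.35·0.1678 / (0.35·0.1678 + 0.45·0.8322) ≈ 0.1356
After 'quiet': P(compromised) = 0.35·0.1356 / (0.35·0.1356 + 0.45·0.8644) ≈ 0.1087
After 'alert': P(compromised) = 0.65·0.1087 / (0.65·0.1087 + 0.55·0.8913) ≈ 0.1260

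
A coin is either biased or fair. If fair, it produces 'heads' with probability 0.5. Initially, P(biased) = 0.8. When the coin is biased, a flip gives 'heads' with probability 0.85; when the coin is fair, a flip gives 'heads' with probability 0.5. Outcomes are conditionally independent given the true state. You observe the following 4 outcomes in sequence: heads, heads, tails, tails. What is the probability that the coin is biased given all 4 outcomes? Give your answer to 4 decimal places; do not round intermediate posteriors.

After 'heads': P(biased) = 0.85·0.8000 / (0.85·0.8000 + 0.5·0.2000) ≈ 0.8718
After 'heads': P(biased) = 0.85·0.8718 / (0.85·0.8718 + 0.5·0.1282) ≈ 0.9204
After 'tails': P(biased) = 0.15·0.9204 / (0.15·0.9204 + 0.5·0.0796) ≈ 0.7762
After 'tails': P(biased) = 0.15·0.7762 / (0.15·0.7762 + 0.5·0.2238) ≈ 0.5099

0.5099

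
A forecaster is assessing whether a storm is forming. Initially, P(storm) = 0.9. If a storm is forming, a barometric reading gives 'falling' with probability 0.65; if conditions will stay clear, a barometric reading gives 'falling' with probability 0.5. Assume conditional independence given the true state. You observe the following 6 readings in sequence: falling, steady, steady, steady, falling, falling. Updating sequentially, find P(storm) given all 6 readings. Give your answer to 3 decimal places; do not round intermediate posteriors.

0.872

After 'falling': P(storm) = 0.65·0.9000 / (0.65·0.9000 + 0.5·0.1000) ≈ 0.9213
After 'steady': P(storm) = 0.35·0.9213 / (0.35·0.9213 + 0.5·0.0787) ≈ 0.8912
After 'steady': P(storm) = 0.35·0.8912 / (0.35·0.8912 + 0.5·0.1088) ≈ 0.8515
After 'steady': P(storm) = 0.35·0.8515 / (0.35·0.8515 + 0.5·0.1485) ≈ 0.8005
After 'falling': P(storm) = 0.65·0.8005 / (0.65·0.8005 + 0.5·0.1995) ≈ 0.8392
After 'falling': P(storm) = 0.65·0.8392 / (0.65·0.8392 + 0.5·0.1608) ≈ 0.8715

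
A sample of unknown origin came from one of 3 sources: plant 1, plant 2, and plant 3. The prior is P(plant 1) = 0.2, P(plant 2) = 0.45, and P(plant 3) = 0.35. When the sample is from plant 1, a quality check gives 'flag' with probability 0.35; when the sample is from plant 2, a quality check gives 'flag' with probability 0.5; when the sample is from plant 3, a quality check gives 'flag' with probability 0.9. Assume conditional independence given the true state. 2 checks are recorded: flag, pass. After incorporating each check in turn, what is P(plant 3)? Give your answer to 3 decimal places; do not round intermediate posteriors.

0.166

After 'flag': normaliser = 0.35·0.2000 + 0.5·0.4500 + 0.9·0.3500; P(plant 1) ≈ 0.1148, P(plant 2) ≈ 0.3689, P(plant 3) ≈ 0.5164
After 'pass': normaliser = 0.65·0.1148 + 0.5·0.3689 + 0.1·0.5164; P(plant 1) ≈ 0.2401, P(plant 2) ≈ 0.5937, P(plant 3) ≈ 0.1662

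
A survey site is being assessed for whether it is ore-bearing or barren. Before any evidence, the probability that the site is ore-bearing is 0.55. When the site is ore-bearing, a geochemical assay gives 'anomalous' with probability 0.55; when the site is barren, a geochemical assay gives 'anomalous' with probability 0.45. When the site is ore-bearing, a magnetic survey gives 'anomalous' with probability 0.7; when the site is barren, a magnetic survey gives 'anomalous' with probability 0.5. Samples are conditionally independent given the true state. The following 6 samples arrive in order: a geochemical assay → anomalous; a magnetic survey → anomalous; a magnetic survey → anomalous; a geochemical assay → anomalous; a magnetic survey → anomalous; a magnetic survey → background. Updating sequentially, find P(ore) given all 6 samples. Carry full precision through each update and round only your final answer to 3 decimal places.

Each posterior becomes the prior for the next update.
After a geochemical assay='anomalous': P(ore) = 0.55·0.5500 / (0.55·0.5500 + 0.45·0.4500) ≈ 0.5990
After a magnetic survey='anomalous': P(ore) = 0.7·0.5990 / (0.7·0.5990 + 0.5·0.4010) ≈ 0.6765
After a magnetic survey='anomalous': P(ore) = 0.7·0.6765 / (0.7·0.6765 + 0.5·0.3235) ≈ 0.7454
After a geochemical assay='anomalous': P(ore) = 0.55·0.7454 / (0.55·0.7454 + 0.45·0.2546) ≈ 0.7816
After a magnetic survey='anomalous': P(ore) = 0.7·0.7816 / (0.7·0.7816 + 0.5·0.2184) ≈ 0.8336
After a magnetic survey='background': P(ore) = 0.3·0.8336 / (0.3·0.8336 + 0.5·0.1664) ≈ 0.7504

0.750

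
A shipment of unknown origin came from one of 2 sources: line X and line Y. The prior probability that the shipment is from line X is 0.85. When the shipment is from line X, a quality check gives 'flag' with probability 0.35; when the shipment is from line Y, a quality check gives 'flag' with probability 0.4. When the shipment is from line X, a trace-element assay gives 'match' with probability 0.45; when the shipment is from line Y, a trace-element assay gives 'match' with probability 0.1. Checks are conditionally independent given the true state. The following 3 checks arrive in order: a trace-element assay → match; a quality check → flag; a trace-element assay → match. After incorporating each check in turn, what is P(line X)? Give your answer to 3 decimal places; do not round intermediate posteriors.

0.990

After a trace-element assay='match': P(line X) = 0.45·0.8500 / (0.45·0.8500 + 0.1·0.1500) ≈ 0.9623
After a quality check='flag': P(line X) = 0.35·0.9623 / (0.35·0.9623 + 0.4·0.0377) ≈ 0.9571
After a trace-element assay='match': P(line X) = 0.45·0.9571 / (0.45·0.9571 + 0.1·0.0429) ≈ 0.9901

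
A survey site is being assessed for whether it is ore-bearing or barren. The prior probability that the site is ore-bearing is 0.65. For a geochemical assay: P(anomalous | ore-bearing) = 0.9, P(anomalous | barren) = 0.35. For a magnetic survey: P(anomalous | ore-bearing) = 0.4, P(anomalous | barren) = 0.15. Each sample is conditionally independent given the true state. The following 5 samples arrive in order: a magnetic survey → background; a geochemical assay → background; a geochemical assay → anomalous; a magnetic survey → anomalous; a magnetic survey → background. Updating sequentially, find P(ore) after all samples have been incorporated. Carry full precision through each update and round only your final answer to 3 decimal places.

After a magnetic survey='background': P(ore) = 0.6·0.6500 / (0.6·0.6500 + 0.85·0.3500) ≈ 0.5673
After a geochemical assay='background': P(ore) = 0.1·0.5673 / (0.1·0.5673 + 0.65·0.4327) ≈ 0.1678
After a geochemical assay='anomalous': P(ore) = 0.9·0.1678 / (0.9·0.1678 + 0.35·0.8322) ≈ 0.3415
After a magnetic survey='anomalous': P(ore) = 0.4·0.3415 / (0.4·0.3415 + 0.15·0.6585) ≈ 0.5804
After a magnetic survey='background': P(ore) = 0.6·0.5804 / (0.6·0.5804 + 0.85·0.4196) ≈ 0.4940

0.494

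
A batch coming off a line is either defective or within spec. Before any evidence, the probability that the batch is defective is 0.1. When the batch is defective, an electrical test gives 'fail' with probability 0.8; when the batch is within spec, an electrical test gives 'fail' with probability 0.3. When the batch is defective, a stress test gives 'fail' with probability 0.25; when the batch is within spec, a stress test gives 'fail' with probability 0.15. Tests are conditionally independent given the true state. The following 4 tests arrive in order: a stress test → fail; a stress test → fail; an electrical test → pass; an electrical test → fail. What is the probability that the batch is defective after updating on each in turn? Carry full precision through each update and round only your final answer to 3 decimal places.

After a stress test='fail': P(defective) = 0.25·0.1000 / (0.25·0.1000 + 0.15·0.9000) ≈ 0.1562
After a stress test='fail': P(defective) = 0.25·0.1562 / (0.25·0.1562 + 0.15·0.8438) ≈ 0.2358
After an electrical test='pass': P(defective) = 0.2·0.2358 / (0.2·0.2358 + 0.7·0.7642) ≈ 0.0810
After an electrical test='fail': P(defective) = 0.8·0.0810 / (0.8·0.0810 + 0.3·0.9190) ≈ 0.1904

0.190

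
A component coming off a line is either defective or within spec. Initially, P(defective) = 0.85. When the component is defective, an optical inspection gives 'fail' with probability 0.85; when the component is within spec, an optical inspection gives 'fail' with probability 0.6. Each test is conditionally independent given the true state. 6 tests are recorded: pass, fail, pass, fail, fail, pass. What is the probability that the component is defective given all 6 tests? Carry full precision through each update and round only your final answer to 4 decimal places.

After 'pass': P(defective) = 0.15·0.8500 / (0.15·0.8500 + 0.4·0.1500) ≈ 0.6800
After 'fail': P(defective) = 0.85·0.6800 / (0.85·0.6800 + 0.6·0.3200) ≈ 0.7506
After 'pass': P(defective) = 0.15·0.7506 / (0.15·0.7506 + 0.4·0.2494) ≈ 0.5303
After 'fail': P(defective) = 0.85·0.5303 / (0.85·0.5303 + 0.6·0.4697) ≈ 0.6153
After 'fail': P(defective) = 0.85·0.6153 / (0.85·0.6153 + 0.6·0.3847) ≈ 0.6938
After 'pass': P(defective) = 0.15·0.6938 / (0.15·0.6938 + 0.4·0.3062) ≈ 0.4593

0.4593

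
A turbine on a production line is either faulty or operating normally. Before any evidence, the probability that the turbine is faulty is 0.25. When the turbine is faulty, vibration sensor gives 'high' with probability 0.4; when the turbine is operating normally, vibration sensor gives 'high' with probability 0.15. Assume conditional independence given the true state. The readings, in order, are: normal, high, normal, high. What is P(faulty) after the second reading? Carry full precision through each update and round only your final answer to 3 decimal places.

After 'normal': P(faulty) = 0.6·0.2500 / (0.6·0.2500 + 0.85·0.7500) ≈ 0.1905
After 'high': P(faulty) = 0.4·0.1905 / (0.4·0.1905 + 0.15·0.8095) ≈ 0.3855

0.386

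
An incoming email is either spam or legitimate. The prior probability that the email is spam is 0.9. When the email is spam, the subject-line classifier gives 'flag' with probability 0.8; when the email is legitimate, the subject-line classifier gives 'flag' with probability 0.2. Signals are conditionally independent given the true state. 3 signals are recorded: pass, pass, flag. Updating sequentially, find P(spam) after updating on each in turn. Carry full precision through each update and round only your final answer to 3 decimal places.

0.692

After 'pass': P(spam) = 0.2·0.9000 / (0.2·0.9000 + 0.8·0.1000) ≈ 0.6923
After 'pass': P(spam) = 0.2·0.6923 / (0.2·0.6923 + 0.8·0.3077) ≈ 0.3600
After 'flag': P(spam) = 0.8·0.3600 / (0.8·0.3600 + 0.2·0.6400) ≈ 0.6923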